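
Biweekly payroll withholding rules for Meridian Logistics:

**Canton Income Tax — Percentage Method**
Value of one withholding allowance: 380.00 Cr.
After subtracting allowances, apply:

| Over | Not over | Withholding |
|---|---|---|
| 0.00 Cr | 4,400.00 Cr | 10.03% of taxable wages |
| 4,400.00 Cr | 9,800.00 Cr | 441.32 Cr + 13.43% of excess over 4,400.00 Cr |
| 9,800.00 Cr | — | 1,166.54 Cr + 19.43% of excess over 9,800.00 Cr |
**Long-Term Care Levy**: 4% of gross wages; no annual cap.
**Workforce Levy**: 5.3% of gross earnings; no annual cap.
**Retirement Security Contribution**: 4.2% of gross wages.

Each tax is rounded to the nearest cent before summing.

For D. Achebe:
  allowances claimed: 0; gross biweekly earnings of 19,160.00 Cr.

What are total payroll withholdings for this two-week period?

5,571.79 Cr

Canton Income Tax: taxable = 19,160.00 Cr
  1,166.54 Cr + 19.43% × (19,160.00 Cr − 9,800.00 Cr) = 1,166.54 Cr + 19.43% × 9,360.00 Cr = 2,985.19 Cr
Long-Term Care Levy: 4% × 19,160.00 Cr = 766.40 Cr
Workforce Levy: 5.3% × 19,160.00 Cr = 1,015.48 Cr
Retirement Security Contribution: 4.2% × 19,160.00 Cr = 804.72 Cr
Total: 2,985.19 Cr + 766.40 Cr + 1,015.48 Cr + 804.72 Cr = 5,571.79 Cr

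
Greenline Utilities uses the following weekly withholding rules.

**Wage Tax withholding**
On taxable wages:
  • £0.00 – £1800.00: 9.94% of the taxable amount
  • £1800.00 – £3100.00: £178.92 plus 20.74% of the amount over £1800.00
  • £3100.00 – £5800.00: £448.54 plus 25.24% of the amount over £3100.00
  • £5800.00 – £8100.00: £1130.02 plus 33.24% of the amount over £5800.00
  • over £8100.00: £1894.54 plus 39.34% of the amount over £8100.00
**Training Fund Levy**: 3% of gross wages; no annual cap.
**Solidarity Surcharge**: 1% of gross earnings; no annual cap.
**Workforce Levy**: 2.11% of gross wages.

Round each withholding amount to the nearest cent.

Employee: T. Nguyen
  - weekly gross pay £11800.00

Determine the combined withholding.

Wage Tax: taxable = £11800.00
  £1894.54 + 39.34% × (£11800.00 − £8100.00) = £1894.54 + 39.34% × £3700.00 = £3350.12
Training Fund Levy: 3% × £11800.00 = £354.00
Solidarity Surcharge: 1% × £11800.00 = £118.00
Workforce Levy: 2.11% × £11800.00 = £248.98
Total: £3350.12 + £354.00 + £118.00 + £248.98 = £4071.10

£4071.10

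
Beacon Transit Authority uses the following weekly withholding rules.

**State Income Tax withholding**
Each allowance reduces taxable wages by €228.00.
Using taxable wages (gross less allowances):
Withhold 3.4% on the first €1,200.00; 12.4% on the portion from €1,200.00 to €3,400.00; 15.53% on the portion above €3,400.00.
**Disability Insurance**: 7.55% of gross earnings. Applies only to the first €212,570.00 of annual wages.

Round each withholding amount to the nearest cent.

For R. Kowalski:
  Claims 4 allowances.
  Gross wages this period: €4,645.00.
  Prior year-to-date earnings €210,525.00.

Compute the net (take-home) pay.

State Income Tax: taxable = €4,645.00 − 4×€228.00 = €3,733.00
  €313.60 + 15.53% × (€3,733.00 − €3,400.00) = €313.60 + 15.53% × €333.00 = €365.31
Disability Insurance: cap €212,570.00 − YTD €210,525.00 = €2,045.00 subject; 7.55% × €2,045.00 = €154.40
Total withheld: €365.31 + €154.40 = €519.71
Net pay: €4,645.00 − €519.71 = €4,125.29

€4,125.29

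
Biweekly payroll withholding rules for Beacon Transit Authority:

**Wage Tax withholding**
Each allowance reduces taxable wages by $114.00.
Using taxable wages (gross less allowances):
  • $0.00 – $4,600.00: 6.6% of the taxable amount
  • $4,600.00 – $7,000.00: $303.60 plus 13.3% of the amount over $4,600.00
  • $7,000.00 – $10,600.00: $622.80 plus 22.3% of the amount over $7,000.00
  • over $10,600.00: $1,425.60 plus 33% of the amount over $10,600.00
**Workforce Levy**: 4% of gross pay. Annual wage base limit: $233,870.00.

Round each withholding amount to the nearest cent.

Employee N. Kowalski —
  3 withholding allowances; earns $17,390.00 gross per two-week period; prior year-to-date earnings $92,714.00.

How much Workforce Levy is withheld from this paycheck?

Workforce Levy: 4% × $17,390.00 = $695.60

$695.60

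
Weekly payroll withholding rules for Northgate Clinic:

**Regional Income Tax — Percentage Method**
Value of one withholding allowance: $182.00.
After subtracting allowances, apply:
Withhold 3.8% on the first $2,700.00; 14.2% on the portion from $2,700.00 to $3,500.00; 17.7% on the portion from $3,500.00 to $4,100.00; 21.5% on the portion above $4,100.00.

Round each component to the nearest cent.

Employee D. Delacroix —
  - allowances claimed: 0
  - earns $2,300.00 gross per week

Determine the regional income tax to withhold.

$87.40

Regional Income Tax: taxable = $2,300.00
  3.8% × $2,300.00 = $87.40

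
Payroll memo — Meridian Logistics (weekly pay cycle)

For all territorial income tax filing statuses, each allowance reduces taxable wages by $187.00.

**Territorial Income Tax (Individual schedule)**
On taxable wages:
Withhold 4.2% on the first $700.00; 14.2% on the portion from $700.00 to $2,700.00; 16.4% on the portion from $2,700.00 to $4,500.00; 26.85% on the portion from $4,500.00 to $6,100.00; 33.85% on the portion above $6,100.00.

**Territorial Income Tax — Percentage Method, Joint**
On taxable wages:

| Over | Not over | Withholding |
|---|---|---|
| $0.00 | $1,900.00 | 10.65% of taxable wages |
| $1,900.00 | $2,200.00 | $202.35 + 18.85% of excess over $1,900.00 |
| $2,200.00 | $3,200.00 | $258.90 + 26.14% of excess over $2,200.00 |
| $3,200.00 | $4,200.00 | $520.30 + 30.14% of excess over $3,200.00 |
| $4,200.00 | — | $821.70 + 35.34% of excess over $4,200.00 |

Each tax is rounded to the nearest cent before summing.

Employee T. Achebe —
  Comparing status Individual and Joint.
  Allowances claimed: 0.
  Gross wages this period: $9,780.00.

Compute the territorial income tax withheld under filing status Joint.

$2,793.67

Territorial Income Tax (Joint): taxable = $9,780.00
  $821.70 + 35.34% × ($9,780.00 − $4,200.00) = $821.70 + 35.34% × $5,580.00 = $2,793.67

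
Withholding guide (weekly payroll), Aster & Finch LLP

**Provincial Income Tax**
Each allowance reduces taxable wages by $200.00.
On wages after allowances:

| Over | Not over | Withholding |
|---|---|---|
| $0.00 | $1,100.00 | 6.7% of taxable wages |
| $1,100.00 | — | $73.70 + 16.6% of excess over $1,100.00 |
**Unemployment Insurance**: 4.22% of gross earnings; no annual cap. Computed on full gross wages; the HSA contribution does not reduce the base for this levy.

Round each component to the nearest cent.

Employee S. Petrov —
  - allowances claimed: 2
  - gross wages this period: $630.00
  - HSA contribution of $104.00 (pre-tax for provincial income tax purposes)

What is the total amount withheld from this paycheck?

Provincial Income Tax: taxable = $630.00 − $104.00 − 2×$200.00 = $126.00
  6.7% × $126.00 = $8.44
Unemployment Insurance: 4.22% × $630.00 = $26.59
Total: $8.44 + $26.59 = $35.03

$35.03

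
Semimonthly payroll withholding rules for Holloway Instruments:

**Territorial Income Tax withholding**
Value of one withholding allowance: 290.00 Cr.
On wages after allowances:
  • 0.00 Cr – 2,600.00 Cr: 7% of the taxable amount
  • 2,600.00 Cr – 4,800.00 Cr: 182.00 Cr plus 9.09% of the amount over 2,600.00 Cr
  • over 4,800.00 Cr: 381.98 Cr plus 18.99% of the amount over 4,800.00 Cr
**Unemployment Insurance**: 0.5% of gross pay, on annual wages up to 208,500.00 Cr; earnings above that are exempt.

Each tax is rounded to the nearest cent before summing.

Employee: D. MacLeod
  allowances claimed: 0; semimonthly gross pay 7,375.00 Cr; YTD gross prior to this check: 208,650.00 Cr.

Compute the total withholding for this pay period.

Territorial Income Tax: taxable = 7,375.00 Cr
  381.98 Cr + 18.99% × (7,375.00 Cr − 4,800.00 Cr) = 381.98 Cr + 18.99% × 2,575.00 Cr = 870.97 Cr
Unemployment Insurance: YTD 208,650.00 Cr ≥ cap 208,500.00 Cr → 0.00 Cr
Total: 870.97 Cr + 0.00 Cr = 870.97 Cr

870.97 Cr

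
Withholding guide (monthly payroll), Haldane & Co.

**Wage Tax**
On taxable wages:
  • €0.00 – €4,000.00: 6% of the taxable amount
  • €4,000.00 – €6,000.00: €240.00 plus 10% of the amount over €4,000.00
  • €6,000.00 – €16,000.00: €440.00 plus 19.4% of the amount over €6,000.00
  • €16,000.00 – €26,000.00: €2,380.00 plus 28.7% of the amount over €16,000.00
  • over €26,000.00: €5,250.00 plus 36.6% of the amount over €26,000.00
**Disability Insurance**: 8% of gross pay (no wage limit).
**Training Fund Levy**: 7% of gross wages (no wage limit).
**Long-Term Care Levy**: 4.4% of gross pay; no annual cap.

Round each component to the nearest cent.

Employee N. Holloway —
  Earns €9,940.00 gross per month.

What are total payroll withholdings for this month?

€3,132.72

Wage Tax: taxable = €9,940.00
  €440.00 + 19.4% × (€9,940.00 − €6,000.00) = €440.00 + 19.4% × €3,940.00 = €1,204.36
Disability Insurance: 8% × €9,940.00 = €795.20
Training Fund Levy: 7% × €9,940.00 = €695.80
Long-Term Care Levy: 4.4% × €9,940.00 = €437.36
Total: €1,204.36 + €795.20 + €695.80 + €437.36 = €3,132.72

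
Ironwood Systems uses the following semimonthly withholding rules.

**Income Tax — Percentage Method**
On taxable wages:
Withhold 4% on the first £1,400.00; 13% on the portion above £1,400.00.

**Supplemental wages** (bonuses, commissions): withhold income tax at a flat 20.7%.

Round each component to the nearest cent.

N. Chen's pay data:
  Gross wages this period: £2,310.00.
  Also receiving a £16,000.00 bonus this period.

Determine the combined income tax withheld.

£3,486.30

Income Tax: taxable = £2,310.00
  £56.00 + 13% × (£2,310.00 − £1,400.00) = £56.00 + 13% × £910.00 = £174.30
Supplemental (20.7% flat on bonus): 20.7% × £16,000.00 = £3,312.00
Total income tax: £174.30 + £3,312.00 = £3,486.30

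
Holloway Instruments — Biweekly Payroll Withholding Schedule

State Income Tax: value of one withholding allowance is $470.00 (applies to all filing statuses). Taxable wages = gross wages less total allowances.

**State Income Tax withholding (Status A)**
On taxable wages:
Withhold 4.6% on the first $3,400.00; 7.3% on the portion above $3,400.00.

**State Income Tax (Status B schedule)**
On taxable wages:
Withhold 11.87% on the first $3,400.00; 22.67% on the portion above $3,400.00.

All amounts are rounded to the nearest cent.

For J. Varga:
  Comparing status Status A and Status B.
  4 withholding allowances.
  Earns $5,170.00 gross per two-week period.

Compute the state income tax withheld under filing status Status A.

$151.34

State Income Tax (Status A): taxable = $5,170.00 − 4×$470.00 = $3,290.00
  4.6% × $3,290.00 = $151.34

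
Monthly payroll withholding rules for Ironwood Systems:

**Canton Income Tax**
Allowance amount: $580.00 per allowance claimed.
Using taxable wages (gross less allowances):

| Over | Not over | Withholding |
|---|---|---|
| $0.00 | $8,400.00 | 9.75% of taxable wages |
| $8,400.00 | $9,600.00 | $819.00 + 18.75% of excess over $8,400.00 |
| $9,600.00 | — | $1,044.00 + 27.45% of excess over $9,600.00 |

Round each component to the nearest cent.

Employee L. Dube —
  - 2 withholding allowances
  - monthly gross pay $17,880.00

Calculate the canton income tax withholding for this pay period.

$2,998.44

Canton Income Tax: taxable = $17,880.00 − 2×$580.00 = $16,720.00
  $1,044.00 + 27.45% × ($16,720.00 − $9,600.00) = $1,044.00 + 27.45% × $7,120.00 = $2,998.44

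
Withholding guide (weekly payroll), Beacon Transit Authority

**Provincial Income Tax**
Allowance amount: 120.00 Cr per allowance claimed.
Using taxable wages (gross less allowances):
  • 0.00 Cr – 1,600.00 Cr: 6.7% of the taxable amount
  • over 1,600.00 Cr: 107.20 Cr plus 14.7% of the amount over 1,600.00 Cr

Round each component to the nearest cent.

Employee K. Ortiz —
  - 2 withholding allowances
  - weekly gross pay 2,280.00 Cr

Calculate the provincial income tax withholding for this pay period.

Provincial Income Tax: taxable = 2,280.00 Cr − 2×120.00 Cr = 2,040.00 Cr
  107.20 Cr + 14.7% × (2,040.00 Cr − 1,600.00 Cr) = 107.20 Cr + 14.7% × 440.00 Cr = 171.88 Cr

171.88 Cr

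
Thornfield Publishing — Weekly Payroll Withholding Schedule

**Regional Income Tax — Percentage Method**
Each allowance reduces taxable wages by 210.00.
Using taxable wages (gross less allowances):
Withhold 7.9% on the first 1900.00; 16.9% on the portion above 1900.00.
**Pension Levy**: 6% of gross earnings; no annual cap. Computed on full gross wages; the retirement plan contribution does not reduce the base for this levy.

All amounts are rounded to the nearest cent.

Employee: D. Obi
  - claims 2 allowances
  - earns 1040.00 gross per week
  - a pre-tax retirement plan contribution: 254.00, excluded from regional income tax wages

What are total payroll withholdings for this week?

Regional Income Tax: taxable = 1040.00 − 254.00 − 2×210.00 = 366.00
  7.9% × 366.00 = 28.91
Pension Levy: 6% × 1040.00 = 62.40
Total: 28.91 + 62.40 = 91.31

91.31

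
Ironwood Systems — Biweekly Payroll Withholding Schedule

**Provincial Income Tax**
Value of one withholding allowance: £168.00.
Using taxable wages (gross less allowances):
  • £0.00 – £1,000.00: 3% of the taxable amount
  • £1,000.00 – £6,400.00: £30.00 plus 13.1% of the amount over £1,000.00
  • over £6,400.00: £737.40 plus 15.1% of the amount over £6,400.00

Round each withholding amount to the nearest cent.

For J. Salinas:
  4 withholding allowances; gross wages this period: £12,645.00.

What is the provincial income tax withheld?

Provincial Income Tax: taxable = £12,645.00 − 4×£168.00 = £11,973.00
  £737.40 + 15.1% × (£11,973.00 − £6,400.00) = £737.40 + 15.1% × £5,573.00 = £1,578.92

£1,578.92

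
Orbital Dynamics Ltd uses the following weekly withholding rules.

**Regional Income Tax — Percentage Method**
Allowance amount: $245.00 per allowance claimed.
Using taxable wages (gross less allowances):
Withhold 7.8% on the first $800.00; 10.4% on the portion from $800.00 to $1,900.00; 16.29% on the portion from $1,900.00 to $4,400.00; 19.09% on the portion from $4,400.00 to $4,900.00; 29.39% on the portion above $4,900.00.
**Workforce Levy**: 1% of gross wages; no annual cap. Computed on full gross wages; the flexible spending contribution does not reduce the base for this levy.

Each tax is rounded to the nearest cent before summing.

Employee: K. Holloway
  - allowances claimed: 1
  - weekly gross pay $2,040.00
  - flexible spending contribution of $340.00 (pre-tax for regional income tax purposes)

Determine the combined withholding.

$150.92

Regional Income Tax: taxable = $2,040.00 − $340.00 − 1×$245.00 = $1,455.00
  $62.40 + 10.4% × ($1,455.00 − $800.00) = $62.40 + 10.4% × $655.00 = $130.52
Workforce Levy: 1% × $2,040.00 = $20.40
Total: $130.52 + $20.40 = $150.92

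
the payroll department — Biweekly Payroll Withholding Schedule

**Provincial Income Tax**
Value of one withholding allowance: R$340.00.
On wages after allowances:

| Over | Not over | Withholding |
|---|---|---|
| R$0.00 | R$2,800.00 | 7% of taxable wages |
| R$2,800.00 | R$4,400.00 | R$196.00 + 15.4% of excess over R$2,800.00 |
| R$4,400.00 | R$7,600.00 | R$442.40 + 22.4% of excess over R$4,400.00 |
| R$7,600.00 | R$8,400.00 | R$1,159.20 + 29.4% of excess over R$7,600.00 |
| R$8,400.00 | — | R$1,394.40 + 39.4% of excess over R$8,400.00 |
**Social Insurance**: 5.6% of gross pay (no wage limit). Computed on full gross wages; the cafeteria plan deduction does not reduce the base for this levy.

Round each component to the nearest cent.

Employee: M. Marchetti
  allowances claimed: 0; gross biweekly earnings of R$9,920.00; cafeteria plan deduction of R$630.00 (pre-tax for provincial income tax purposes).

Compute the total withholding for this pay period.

Provincial Income Tax: taxable = R$9,920.00 − R$630.00 = R$9,290.00
  R$1,394.40 + 39.4% × (R$9,290.00 − R$8,400.00) = R$1,394.40 + 39.4% × R$890.00 = R$1,745.06
Social Insurance: 5.6% × R$9,920.00 = R$555.52
Total: R$1,745.06 + R$555.52 = R$2,300.58

R$2,300.58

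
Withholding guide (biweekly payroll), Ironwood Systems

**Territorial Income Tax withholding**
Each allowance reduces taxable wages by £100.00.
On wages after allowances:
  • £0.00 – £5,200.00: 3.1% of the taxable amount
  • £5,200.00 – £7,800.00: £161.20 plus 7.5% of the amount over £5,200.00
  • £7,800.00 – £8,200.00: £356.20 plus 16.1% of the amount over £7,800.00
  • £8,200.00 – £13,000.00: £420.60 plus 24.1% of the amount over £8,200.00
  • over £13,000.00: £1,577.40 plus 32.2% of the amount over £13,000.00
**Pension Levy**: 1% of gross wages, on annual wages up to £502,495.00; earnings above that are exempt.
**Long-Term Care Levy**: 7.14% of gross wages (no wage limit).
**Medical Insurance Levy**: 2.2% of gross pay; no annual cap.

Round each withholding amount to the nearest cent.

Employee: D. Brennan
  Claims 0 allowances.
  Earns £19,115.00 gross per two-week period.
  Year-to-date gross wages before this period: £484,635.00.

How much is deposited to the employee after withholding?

£13,604.63

Territorial Income Tax: taxable = £19,115.00
  £1,577.40 + 32.2% × (£19,115.00 − £13,000.00) = £1,577.40 + 32.2% × £6,115.00 = £3,546.43
Pension Levy: cap £502,495.00 − YTD £484,635.00 = £17,860.00 subject; 1% × £17,860.00 = £178.60
Long-Term Care Levy: 7.14% × £19,115.00 = £1,364.81
Medical Insurance Levy: 2.2% × £19,115.00 = £420.53
Total withheld: £3,546.43 + £178.60 + £1,364.81 + £420.53 = £5,510.37
Net pay: £19,115.00 − £5,510.37 = £13,604.63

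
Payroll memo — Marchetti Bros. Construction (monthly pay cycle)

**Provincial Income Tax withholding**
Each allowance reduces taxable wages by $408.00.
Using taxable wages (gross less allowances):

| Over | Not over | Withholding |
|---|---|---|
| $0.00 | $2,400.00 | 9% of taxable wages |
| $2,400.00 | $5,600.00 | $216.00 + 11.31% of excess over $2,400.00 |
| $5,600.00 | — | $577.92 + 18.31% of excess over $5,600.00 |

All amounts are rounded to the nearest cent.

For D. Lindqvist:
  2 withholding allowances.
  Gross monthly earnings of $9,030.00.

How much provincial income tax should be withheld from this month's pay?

$1,056.54

Provincial Income Tax: taxable = $9,030.00 − 2×$408.00 = $8,214.00
  $577.92 + 18.31% × ($8,214.00 − $5,600.00) = $577.92 + 18.31% × $2,614.00 = $1,056.54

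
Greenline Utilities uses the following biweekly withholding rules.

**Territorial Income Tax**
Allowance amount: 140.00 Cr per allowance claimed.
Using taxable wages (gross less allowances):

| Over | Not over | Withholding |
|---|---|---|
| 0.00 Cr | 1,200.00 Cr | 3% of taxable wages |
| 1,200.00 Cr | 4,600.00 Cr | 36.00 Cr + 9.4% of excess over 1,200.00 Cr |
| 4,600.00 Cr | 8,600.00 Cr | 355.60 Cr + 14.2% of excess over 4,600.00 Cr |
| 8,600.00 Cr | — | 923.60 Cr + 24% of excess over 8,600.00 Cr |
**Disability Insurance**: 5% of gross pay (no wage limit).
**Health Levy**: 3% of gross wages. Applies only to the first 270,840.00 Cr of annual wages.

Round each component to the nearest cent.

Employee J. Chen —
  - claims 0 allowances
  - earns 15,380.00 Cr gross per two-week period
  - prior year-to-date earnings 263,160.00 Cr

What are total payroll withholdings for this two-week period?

3,550.20 Cr

Territorial Income Tax: taxable = 15,380.00 Cr
  923.60 Cr + 24% × (15,380.00 Cr − 8,600.00 Cr) = 923.60 Cr + 24% × 6,780.00 Cr = 2,550.80 Cr
Disability Insurance: 5% × 15,380.00 Cr = 769.00 Cr
Health Levy: cap 270,840.00 Cr − YTD 263,160.00 Cr = 7,680.00 Cr subject; 3% × 7,680.00 Cr = 230.40 Cr
Total: 2,550.80 Cr + 769.00 Cr + 230.40 Cr = 3,550.20 Cr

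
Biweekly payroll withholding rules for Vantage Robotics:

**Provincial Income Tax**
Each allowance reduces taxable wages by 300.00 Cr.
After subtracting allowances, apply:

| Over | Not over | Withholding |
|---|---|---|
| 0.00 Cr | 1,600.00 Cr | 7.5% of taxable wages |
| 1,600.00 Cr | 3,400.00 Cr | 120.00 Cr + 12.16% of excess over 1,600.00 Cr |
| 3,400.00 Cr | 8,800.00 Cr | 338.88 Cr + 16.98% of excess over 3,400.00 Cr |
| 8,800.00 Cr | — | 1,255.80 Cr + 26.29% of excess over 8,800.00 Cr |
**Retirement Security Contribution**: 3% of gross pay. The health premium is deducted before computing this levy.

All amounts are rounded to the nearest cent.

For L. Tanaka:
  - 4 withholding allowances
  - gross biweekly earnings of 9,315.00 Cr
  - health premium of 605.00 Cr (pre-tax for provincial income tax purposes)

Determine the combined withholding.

1,298.06 Cr

Provincial Income Tax: taxable = 9,315.00 Cr − 605.00 Cr − 4×300.00 Cr = 7,510.00 Cr
  338.88 Cr + 16.98% × (7,510.00 Cr − 3,400.00 Cr) = 338.88 Cr + 16.98% × 4,110.00 Cr = 1,036.76 Cr
Retirement Security Contribution: 3% × 8,710.00 Cr = 261.30 Cr
Total: 1,036.76 Cr + 261.30 Cr = 1,298.06 Cr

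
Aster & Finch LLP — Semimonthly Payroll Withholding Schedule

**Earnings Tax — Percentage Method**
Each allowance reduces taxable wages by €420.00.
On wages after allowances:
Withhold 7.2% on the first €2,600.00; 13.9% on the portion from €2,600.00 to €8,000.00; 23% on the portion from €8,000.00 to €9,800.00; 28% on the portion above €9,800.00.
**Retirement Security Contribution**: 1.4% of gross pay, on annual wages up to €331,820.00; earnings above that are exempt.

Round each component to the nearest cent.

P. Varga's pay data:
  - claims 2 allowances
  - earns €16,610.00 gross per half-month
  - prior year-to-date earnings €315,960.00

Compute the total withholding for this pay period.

€3,245.44

Earnings Tax: taxable = €16,610.00 − 2×€420.00 = €15,770.00
  €1,351.80 + 28% × (€15,770.00 − €9,800.00) = €1,351.80 + 28% × €5,970.00 = €3,023.40
Retirement Security Contribution: cap €331,820.00 − YTD €315,960.00 = €15,860.00 subject; 1.4% × €15,860.00 = €222.04
Total: €3,023.40 + €222.04 = €3,245.44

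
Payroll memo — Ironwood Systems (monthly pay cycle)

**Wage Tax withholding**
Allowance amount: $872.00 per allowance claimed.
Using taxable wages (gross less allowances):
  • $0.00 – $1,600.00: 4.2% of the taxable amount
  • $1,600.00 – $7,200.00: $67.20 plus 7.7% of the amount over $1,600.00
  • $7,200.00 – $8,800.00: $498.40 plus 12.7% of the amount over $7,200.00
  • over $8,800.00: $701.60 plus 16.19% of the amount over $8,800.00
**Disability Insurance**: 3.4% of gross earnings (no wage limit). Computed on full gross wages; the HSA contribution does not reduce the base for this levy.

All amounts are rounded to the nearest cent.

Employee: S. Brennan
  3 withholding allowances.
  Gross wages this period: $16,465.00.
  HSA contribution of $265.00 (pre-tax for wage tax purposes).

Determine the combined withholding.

Wage Tax: taxable = $16,465.00 − $265.00 − 3×$872.00 = $13,584.00
  $701.60 + 16.19% × ($13,584.00 − $8,800.00) = $701.60 + 16.19% × $4,784.00 = $1,476.13
Disability Insurance: 3.4% × $16,465.00 = $559.81
Total: $1,476.13 + $559.81 = $2,035.94

$2,035.94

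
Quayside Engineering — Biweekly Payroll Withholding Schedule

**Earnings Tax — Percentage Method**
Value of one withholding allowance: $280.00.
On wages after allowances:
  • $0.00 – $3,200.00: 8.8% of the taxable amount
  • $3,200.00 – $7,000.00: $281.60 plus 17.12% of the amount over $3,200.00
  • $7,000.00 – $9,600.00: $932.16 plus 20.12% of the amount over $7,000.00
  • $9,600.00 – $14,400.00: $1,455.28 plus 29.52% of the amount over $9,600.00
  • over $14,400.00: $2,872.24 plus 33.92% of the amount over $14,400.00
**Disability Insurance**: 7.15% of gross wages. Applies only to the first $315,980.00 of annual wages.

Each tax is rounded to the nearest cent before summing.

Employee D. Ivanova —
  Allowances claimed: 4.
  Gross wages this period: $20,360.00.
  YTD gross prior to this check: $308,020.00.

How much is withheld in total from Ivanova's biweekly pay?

Earnings Tax: taxable = $20,360.00 − 4×$280.00 = $19,240.00
  $2,872.24 + 33.92% × ($19,240.00 − $14,400.00) = $2,872.24 + 33.92% × $4,840.00 = $4,513.97
Disability Insurance: cap $315,980.00 − YTD $308,020.00 = $7,960.00 subject; 7.15% × $7,960.00 = $569.14
Total: $4,513.97 + $569.14 = $5,083.11

$5,083.11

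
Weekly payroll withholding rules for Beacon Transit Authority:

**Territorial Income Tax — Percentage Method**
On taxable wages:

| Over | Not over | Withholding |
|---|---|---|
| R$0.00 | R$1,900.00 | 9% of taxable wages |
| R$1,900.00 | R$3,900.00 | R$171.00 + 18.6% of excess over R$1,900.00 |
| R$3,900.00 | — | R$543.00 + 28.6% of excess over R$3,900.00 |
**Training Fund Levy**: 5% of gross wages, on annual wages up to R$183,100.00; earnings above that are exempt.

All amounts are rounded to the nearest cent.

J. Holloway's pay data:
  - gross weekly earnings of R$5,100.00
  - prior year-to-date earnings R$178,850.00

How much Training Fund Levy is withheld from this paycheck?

R$212.50

Training Fund Levy: cap R$183,100.00 − YTD R$178,850.00 = R$4,250.00 subject; 5% × R$4,250.00 = R$212.50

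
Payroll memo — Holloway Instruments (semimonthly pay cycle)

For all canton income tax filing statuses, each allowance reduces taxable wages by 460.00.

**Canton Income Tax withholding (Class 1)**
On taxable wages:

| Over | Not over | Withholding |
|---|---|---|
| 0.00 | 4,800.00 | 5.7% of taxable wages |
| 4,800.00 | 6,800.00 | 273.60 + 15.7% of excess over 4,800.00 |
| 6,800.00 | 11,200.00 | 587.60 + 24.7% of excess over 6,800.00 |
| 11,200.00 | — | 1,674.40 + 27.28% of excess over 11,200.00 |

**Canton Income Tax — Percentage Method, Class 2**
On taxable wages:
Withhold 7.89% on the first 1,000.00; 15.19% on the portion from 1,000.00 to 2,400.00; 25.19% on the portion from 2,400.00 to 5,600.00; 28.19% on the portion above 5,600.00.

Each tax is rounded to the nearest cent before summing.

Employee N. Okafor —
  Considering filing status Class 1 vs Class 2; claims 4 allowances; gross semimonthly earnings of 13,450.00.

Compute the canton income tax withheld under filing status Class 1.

Canton Income Tax (Class 1): taxable = 13,450.00 − 4×460.00 = 11,610.00
  1,674.40 + 27.28% × (11,610.00 − 11,200.00) = 1,674.40 + 27.28% × 410.00 = 1,786.25

1,786.25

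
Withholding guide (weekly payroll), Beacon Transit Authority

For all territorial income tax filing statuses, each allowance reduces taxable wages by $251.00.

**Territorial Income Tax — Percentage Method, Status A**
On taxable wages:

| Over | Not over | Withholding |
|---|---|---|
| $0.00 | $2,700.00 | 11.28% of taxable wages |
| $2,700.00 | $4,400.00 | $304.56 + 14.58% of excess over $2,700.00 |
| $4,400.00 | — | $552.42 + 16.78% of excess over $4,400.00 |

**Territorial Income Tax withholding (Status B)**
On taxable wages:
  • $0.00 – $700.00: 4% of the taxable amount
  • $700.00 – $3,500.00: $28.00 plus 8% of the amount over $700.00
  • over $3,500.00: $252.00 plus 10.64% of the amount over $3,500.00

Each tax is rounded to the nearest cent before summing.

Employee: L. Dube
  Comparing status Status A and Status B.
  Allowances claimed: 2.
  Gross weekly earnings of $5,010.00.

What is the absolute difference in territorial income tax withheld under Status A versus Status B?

$211.29

Territorial Income Tax (Status A): taxable = $5,010.00 − 2×$251.00 = $4,508.00
  $552.42 + 16.78% × ($4,508.00 − $4,400.00) = $552.42 + 16.78% × $108.00 = $570.54
Territorial Income Tax (Status B): taxable = $5,010.00 − 2×$251.00 = $4,508.00
  $252.00 + 10.64% × ($4,508.00 − $3,500.00) = $252.00 + 10.64% × $1,008.00 = $359.25
Difference: |$570.54 − $359.25| = $211.29 (higher under Status A)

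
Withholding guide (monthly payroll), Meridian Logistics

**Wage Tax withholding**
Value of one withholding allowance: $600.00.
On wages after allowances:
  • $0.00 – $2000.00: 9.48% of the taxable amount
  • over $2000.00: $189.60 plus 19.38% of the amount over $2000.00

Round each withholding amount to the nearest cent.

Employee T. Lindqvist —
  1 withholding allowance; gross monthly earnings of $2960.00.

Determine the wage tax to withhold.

Wage Tax: taxable = $2960.00 − 1×$600.00 = $2360.00
  $189.60 + 19.38% × ($2360.00 − $2000.00) = $189.60 + 19.38% × $360.00 = $259.37

$259.37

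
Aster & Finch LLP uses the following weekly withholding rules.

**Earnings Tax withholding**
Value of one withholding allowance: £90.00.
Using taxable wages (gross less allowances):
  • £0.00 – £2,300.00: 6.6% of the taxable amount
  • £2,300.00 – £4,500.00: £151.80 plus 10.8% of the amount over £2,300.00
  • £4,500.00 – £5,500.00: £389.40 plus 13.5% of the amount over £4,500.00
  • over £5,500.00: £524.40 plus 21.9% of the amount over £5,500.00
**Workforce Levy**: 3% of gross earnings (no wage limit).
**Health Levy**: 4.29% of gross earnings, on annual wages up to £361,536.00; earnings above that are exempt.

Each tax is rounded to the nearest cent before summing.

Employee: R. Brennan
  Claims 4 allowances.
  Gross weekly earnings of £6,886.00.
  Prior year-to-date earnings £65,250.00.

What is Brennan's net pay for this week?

£5,634.92

Earnings Tax: taxable = £6,886.00 − 4×£90.00 = £6,526.00
  £524.40 + 21.9% × (£6,526.00 − £5,500.00) = £524.40 + 21.9% × £1,026.00 = £749.09
Workforce Levy: 3% × £6,886.00 = £206.58
Health Levy: 4.29% × £6,886.00 = £295.41
Total withheld: £749.09 + £206.58 + £295.41 = £1,251.08
Net pay: £6,886.00 − £1,251.08 = £5,634.92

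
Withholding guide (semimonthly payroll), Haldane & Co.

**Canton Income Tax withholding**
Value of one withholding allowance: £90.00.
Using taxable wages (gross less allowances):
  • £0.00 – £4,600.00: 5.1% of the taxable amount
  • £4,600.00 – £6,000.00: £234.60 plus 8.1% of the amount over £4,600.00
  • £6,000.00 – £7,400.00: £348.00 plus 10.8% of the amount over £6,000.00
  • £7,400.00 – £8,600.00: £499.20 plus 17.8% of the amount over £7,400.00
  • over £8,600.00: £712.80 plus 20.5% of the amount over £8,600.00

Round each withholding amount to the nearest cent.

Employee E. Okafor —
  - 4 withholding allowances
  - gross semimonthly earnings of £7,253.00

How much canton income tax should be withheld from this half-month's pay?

Canton Income Tax: taxable = £7,253.00 − 4×£90.00 = £6,893.00
  £348.00 + 10.8% × (£6,893.00 − £6,000.00) = £348.00 + 10.8% × £893.00 = £444.44

£444.44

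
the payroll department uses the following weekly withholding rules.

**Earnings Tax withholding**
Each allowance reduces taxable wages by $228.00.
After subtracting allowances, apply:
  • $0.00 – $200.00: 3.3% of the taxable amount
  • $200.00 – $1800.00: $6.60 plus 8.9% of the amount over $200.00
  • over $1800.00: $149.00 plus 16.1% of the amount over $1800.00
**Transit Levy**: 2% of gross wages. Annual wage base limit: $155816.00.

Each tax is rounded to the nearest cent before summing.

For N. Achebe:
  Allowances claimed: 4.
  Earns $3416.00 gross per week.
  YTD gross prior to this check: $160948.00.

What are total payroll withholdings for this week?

$262.34

Earnings Tax: taxable = $3416.00 − 4×$228.00 = $2504.00
  $149.00 + 16.1% × ($2504.00 − $1800.00) = $149.00 + 16.1% × $704.00 = $262.34
Transit Levy: YTD $160948.00 ≥ cap $155816.00 → $0.00
Total: $262.34 + $0.00 = $262.34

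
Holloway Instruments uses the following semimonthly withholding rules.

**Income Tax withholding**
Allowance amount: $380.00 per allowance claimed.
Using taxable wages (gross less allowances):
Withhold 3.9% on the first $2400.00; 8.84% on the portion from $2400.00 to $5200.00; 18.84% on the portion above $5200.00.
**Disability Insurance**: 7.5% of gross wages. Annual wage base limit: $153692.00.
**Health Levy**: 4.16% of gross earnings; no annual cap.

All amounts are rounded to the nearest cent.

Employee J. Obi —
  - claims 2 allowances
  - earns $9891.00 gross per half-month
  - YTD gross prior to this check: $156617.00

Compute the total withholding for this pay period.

Income Tax: taxable = $9891.00 − 2×$380.00 = $9131.00
  $341.12 + 18.84% × ($9131.00 − $5200.00) = $341.12 + 18.84% × $3931.00 = $1081.72
Disability Insurance: YTD $156617.00 ≥ cap $153692.00 → $0.00
Health Levy: 4.16% × $9891.00 = $411.47
Total: $1081.72 + $0.00 + $411.47 = $1493.19

$1493.19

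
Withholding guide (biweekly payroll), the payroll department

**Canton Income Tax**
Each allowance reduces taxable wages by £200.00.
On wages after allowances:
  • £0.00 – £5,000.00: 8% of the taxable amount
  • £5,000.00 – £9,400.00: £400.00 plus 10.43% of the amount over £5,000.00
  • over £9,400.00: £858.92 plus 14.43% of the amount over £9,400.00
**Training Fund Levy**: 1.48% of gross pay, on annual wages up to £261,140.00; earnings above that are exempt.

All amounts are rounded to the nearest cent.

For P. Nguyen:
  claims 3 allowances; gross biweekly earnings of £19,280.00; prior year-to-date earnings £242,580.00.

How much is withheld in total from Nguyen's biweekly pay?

£2,472.71

Canton Income Tax: taxable = £19,280.00 − 3×£200.00 = £18,680.00
  £858.92 + 14.43% × (£18,680.00 − £9,400.00) = £858.92 + 14.43% × £9,280.00 = £2,198.02
Training Fund Levy: cap £261,140.00 − YTD £242,580.00 = £18,560.00 subject; 1.48% × £18,560.00 = £274.69
Total: £2,198.02 + £274.69 = £2,472.71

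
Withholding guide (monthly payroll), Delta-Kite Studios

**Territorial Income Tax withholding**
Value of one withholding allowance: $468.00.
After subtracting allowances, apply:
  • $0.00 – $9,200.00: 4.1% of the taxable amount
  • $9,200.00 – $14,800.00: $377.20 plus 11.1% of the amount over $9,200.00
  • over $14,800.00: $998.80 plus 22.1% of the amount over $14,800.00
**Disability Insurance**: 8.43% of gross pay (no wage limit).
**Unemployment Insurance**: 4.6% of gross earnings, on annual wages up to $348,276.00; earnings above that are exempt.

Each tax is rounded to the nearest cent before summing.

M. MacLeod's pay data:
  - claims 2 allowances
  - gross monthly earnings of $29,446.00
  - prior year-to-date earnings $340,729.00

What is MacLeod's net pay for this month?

$22,587.83

Territorial Income Tax: taxable = $29,446.00 − 2×$468.00 = $28,510.00
  $998.80 + 22.1% × ($28,510.00 − $14,800.00) = $998.80 + 22.1% × $13,710.00 = $4,028.71
Disability Insurance: 8.43% × $29,446.00 = $2,482.30
Unemployment Insurance: cap $348,276.00 − YTD $340,729.00 = $7,547.00 subject; 4.6% × $7,547.00 = $347.16
Total withheld: $4,028.71 + $2,482.30 + $347.16 = $6,858.17
Net pay: $29,446.00 − $6,858.17 = $22,587.83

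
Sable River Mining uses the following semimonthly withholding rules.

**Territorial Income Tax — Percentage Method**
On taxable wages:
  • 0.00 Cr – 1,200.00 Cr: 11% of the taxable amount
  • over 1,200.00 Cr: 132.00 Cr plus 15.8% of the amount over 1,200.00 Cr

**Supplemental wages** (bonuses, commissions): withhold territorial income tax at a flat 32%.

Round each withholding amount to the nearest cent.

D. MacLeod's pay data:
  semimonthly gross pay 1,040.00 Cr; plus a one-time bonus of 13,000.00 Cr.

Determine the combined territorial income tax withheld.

Territorial Income Tax: taxable = 1,040.00 Cr
  11% × 1,040.00 Cr = 114.40 Cr
Supplemental (32% flat on bonus): 32% × 13,000.00 Cr = 4,160.00 Cr
Total territorial income tax: 114.40 Cr + 4,160.00 Cr = 4,274.40 Cr

4,274.40 Cr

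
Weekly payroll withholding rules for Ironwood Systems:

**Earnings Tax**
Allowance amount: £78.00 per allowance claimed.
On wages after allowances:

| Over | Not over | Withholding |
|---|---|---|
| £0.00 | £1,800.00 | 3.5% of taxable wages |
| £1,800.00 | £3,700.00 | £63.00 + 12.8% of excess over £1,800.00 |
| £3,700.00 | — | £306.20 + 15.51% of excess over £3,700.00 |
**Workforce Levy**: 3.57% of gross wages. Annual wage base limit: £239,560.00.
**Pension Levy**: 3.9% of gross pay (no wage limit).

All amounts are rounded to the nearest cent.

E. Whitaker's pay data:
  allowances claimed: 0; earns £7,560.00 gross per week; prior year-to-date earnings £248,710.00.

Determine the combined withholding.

Earnings Tax: taxable = £7,560.00
  £306.20 + 15.51% × (£7,560.00 − £3,700.00) = £306.20 + 15.51% × £3,860.00 = £904.89
Workforce Levy: YTD £248,710.00 ≥ cap £239,560.00 → £0.00
Pension Levy: 3.9% × £7,560.00 = £294.84
Total: £904.89 + £0.00 + £294.84 = £1,199.73

£1,199.73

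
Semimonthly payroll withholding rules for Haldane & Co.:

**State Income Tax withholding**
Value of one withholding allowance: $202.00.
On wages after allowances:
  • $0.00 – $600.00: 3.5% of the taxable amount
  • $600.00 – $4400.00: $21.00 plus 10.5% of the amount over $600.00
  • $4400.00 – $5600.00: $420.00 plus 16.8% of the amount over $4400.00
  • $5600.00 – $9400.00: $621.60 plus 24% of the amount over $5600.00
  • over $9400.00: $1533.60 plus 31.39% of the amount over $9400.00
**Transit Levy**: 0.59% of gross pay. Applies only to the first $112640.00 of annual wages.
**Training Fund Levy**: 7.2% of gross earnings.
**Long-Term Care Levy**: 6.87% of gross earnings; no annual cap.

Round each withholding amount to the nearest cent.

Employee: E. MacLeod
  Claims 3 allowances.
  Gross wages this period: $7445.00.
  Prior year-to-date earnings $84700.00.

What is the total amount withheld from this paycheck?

State Income Tax: taxable = $7445.00 − 3×$202.00 = $6839.00
  $621.60 + 24% × ($6839.00 − $5600.00) = $621.60 + 24% × $1239.00 = $918.96
Transit Levy: 0.59% × $7445.00 = $43.93
Training Fund Levy: 7.2% × $7445.00 = $536.04
Long-Term Care Levy: 6.87% × $7445.00 = $511.47
Total: $918.96 + $43.93 + $536.04 + $511.47 = $2010.40

$2010.40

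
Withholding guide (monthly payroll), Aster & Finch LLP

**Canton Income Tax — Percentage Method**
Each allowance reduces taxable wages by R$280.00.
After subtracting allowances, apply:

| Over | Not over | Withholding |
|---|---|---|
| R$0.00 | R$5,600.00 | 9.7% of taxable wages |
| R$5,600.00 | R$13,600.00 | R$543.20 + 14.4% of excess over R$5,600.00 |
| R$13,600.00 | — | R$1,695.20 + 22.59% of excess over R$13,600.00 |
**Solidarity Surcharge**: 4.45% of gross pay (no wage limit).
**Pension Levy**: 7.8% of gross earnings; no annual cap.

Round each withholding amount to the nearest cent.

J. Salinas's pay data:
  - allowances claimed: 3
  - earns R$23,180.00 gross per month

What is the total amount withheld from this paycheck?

R$6,509.12

Canton Income Tax: taxable = R$23,180.00 − 3×R$280.00 = R$22,340.00
  R$1,695.20 + 22.59% × (R$22,340.00 − R$13,600.00) = R$1,695.20 + 22.59% × R$8,740.00 = R$3,669.57
Solidarity Surcharge: 4.45% × R$23,180.00 = R$1,031.51
Pension Levy: 7.8% × R$23,180.00 = R$1,808.04
Total: R$3,669.57 + R$1,031.51 + R$1,808.04 = R$6,509.12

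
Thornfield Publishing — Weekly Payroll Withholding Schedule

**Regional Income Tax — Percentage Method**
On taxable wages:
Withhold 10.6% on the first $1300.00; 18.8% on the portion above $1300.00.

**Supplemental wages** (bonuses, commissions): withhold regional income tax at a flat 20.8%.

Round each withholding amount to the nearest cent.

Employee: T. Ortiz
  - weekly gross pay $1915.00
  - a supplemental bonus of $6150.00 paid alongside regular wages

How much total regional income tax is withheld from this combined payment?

$1532.62

Regional Income Tax: taxable = $1915.00
  $137.80 + 18.8% × ($1915.00 − $1300.00) = $137.80 + 18.8% × $615.00 = $253.42
Supplemental (20.8% flat on bonus): 20.8% × $6150.00 = $1279.20
Total regional income tax: $253.42 + $1279.20 = $1532.62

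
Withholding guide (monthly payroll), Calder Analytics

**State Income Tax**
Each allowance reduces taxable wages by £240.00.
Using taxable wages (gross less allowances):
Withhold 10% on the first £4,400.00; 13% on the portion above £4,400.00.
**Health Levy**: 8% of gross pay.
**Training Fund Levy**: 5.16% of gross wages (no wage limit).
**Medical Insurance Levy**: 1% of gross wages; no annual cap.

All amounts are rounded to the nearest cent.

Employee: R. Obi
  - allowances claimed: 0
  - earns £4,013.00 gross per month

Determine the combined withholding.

£969.54

State Income Tax: taxable = £4,013.00
  10% × £4,013.00 = £401.30
Health Levy: 8% × £4,013.00 = £321.04
Training Fund Levy: 5.16% × £4,013.00 = £207.07
Medical Insurance Levy: 1% × £4,013.00 = £40.13
Total: £401.30 + £321.04 + £207.07 + £40.13 = £969.54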